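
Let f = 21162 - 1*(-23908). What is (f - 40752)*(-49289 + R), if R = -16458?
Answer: -283895546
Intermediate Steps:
f = 45070 (f = 21162 + 23908 = 45070)
(f - 40752)*(-49289 + R) = (45070 - 40752)*(-49289 - 16458) = 4318*(-65747) = -283895546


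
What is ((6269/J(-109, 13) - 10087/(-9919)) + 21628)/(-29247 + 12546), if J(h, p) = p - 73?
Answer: -1830015847/1419919020 ≈ -1.2888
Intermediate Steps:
J(h, p) = -73 + p
((6269/J(-109, 13) - 10087/(-9919)) + 21628)/(-29247 + 12546) = ((6269/(-73 + 13) - 10087/(-9919)) + 21628)/(-29247 + 12546) = ((6269/(-60) - 10087*(-1/9919)) + 21628)/(-16701) = ((6269*(-1/60) + 1441/1417) + 21628)*(-1/16701) = ((-6269/60 + 1441/1417) + 21628)*(-1/16701) = (-8796713/85020 + 21628)*(-1/16701) = (1830015847/85020)*(-1/16701) = -1830015847/1419919020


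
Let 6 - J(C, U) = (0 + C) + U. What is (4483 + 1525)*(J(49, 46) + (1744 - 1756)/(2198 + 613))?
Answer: -501049176/937 ≈ -5.3474e+5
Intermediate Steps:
J(C, U) = 6 - C - U (J(C, U) = 6 - ((0 + C) + U) = 6 - (C + U) = 6 + (-C - U) = 6 - C - U)
(4483 + 1525)*(J(49, 46) + (1744 - 1756)/(2198 + 613)) = (4483 + 1525)*((6 - 1*49 - 1*46) + (1744 - 1756)/(2198 + 613)) = 6008*((6 - 49 - 46) - 12/2811) = 6008*(-89 - 12*1/2811) = 6008*(-89 - 4/937) = 6008*(-83397/937) = -501049176/937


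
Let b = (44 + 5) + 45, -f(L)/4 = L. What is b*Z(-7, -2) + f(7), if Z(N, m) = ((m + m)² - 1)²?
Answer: 21122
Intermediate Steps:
f(L) = -4*L
b = 94 (b = 49 + 45 = 94)
Z(N, m) = (-1 + 4*m²)² (Z(N, m) = ((2*m)² - 1)² = (4*m² - 1)² = (-1 + 4*m²)²)
b*Z(-7, -2) + f(7) = 94*(-1 + 4*(-2)²)² - 4*7 = 94*(-1 + 4*4)² - 28 = 94*(-1 + 16)² - 28 = 94*15² - 28 = 94*225 - 28 = 21150 - 28 = 21122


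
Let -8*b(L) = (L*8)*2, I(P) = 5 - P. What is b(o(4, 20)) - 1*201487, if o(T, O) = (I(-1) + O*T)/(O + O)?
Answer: -2014913/10 ≈ -2.0149e+5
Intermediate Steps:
o(T, O) = (6 + O*T)/(2*O) (o(T, O) = ((5 - 1*(-1)) + O*T)/(O + O) = ((5 + 1) + O*T)/((2*O)) = (6 + O*T)*(1/(2*O)) = (6 + O*T)/(2*O))
b(L) = -2*L (b(L) = -L*8*2/8 = -8*L*2/8 = -2*L)
b(o(4, 20)) - 1*201487 = -2*((½)*4 + 3/20) - 1*201487 = -2*(2 + 3*(1/20)) - 201487 = -2*(2 + 3/20) - 201487 = -2*43/20 - 201487 = -43/10 - 201487 = -2014913/10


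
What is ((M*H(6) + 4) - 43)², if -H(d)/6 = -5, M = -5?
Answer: 35721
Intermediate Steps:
H(d) = 30 (H(d) = -6*(-5) = 30)
((M*H(6) + 4) - 43)² = ((-5*30 + 4) - 43)² = ((-150 + 4) - 43)² = (-146 - 43)² = (-189)² = 35721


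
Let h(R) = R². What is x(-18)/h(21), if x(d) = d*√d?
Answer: -6*I*√2/49 ≈ -0.17317*I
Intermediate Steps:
x(d) = d^(3/2)
x(-18)/h(21) = (-18)^(3/2)/(21²) = -54*I*√2/441 = -54*I*√2*(1/441) = -6*I*√2/49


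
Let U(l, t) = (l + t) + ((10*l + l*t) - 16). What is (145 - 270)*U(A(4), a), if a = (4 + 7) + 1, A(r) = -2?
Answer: 6250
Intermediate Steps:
a = 12 (a = 11 + 1 = 12)
U(l, t) = -16 + t + 11*l + l*t (U(l, t) = (l + t) + (-16 + 10*l + l*t) = -16 + t + 11*l + l*t)
(145 - 270)*U(A(4), a) = (145 - 270)*(-16 + 12 + 11*(-2) - 2*12) = -125*(-16 + 12 - 22 - 24) = -125*(-50) = 6250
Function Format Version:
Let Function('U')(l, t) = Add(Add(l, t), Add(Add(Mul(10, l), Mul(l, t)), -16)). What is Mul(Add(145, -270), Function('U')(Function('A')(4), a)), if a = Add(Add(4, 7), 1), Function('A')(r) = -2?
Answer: 6250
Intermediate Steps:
a = 12 (a = Add(11, 1) = 12)
Function('U')(l, t) = Add(-16, t, Mul(11, l), Mul(l, t)) (Function('U')(l, t) = Add(Add(l, t), Add(-16, Mul(10, l), Mul(l, t))) = Add(-16, t, Mul(11, l), Mul(l, t)))
Mul(Add(145, -270), Function('U')(Function('A')(4), a)) = Mul(Add(145, -270), Add(-16, 12, Mul(11, -2), Mul(-2, 12))) = Mul(-125, Add(-16, 12, -22, -24)) = Mul(-125, -50) = 6250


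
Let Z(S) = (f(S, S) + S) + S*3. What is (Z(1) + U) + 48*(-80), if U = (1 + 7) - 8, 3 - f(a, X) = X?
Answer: -3834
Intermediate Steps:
f(a, X) = 3 - X
U = 0 (U = 8 - 8 = 0)
Z(S) = 3 + 3*S (Z(S) = ((3 - S) + S) + S*3 = 3 + 3*S)
(Z(1) + U) + 48*(-80) = ((3 + 3*1) + 0) + 48*(-80) = ((3 + 3) + 0) - 3840 = (6 + 0) - 3840 = 6 - 3840 = -3834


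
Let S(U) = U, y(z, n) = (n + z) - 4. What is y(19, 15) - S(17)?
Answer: 13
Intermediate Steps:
y(z, n) = -4 + n + z
y(19, 15) - S(17) = (-4 + 15 + 19) - 1*17 = 30 - 17 = 13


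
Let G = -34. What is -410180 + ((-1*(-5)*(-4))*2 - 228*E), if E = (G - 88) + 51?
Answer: -394032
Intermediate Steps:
E = -71 (E = (-34 - 88) + 51 = -122 + 51 = -71)
-410180 + ((-1*(-5)*(-4))*2 - 228*E) = -410180 + ((-1*(-5)*(-4))*2 - 228*(-71)) = -410180 + ((5*(-4))*2 + 16188) = -410180 + (-20*2 + 16188) = -410180 + (-40 + 16188) = -410180 + 16148 = -394032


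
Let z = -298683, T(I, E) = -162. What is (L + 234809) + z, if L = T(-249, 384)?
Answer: -64036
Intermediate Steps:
L = -162
(L + 234809) + z = (-162 + 234809) - 298683 = 234647 - 298683 = -64036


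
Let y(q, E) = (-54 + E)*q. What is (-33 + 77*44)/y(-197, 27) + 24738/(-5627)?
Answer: -112702837/29930013 ≈ -3.7655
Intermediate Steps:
y(q, E) = q*(-54 + E)
(-33 + 77*44)/y(-197, 27) + 24738/(-5627) = (-33 + 77*44)/((-197*(-54 + 27))) + 24738/(-5627) = (-33 + 3388)/((-197*(-27))) + 24738*(-1/5627) = 3355/5319 - 24738/5627 = -112702837/29930013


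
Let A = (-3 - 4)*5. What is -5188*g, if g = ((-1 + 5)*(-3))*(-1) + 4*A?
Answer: 664064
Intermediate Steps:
A = -35 (A = -7*5 = -35)
g = -128 (g = ((-1 + 5)*(-3))*(-1) + 4*(-35) = (4*(-3))*(-1) - 140 = -12*(-1) - 140 = 12 - 140 = -128)
-5188*g = -5188*(-128) = 664064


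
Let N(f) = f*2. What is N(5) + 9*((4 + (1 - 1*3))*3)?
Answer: 64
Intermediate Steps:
N(f) = 2*f
N(5) + 9*((4 + (1 - 1*3))*3) = 2*5 + 9*((4 + (1 - 1*3))*3) = 10 + 9*((4 + (1 - 3))*3) = 10 + 9*((4 - 2)*3) = 10 + 9*(2*3) = 10 + 9*6 = 10 + 54 = 64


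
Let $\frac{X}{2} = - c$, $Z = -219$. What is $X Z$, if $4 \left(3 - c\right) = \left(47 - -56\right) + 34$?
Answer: $- \frac{27375}{2} \approx -13688.0$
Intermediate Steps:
$c = - \frac{125}{4}$ ($c = 3 - \frac{\left(47 - -56\right) + 34}{4} = 3 - \frac{\left(47 + 56\right) + 34}{4} = 3 - \frac{103 + 34}{4} = 3 - \frac{137}{4} = - \frac{125}{4} \approx -31.25$)
$X = \frac{125}{2}$ ($X = 2 \left(\left(-1\right) \left(- \frac{125}{4}\right)\right) = 2 \cdot \frac{125}{4} = \frac{125}{2} \approx 62.5$)
$X Z = \frac{125}{2} \left(-219\right) = - \frac{27375}{2}$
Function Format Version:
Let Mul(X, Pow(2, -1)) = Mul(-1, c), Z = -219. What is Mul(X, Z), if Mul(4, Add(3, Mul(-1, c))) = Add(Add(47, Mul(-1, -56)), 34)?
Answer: Rational(-27375, 2) ≈ -13688.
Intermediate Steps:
c = Rational(-125, 4) (c = Add(3, Mul(Rational(-1, 4), Add(Add(47, Mul(-1, -56)), 34))) = Add(3, Mul(Rational(-1, 4), Add(Add(47, 56), 34))) = Add(3, Mul(Rational(-1, 4), Add(103, 34))) = Add(3, Mul(Rational(-1, 4), 137)) = Add(3, Rational(-137, 4)) = Rational(-125, 4) ≈ -31.250)
X = Rational(125, 2) (X = Mul(2, Mul(-1, Rational(-125, 4))) = Mul(2, Rational(125, 4)) = Rational(125, 2) ≈ 62.500)
Mul(X, Z) = Mul(Rational(125, 2), -219) = Rational(-27375, 2)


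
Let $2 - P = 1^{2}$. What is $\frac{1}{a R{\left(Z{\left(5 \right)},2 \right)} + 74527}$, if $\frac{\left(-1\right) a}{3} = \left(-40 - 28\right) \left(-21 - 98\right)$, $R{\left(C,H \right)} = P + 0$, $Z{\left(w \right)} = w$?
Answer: $\frac{1}{50251} \approx 1.99 \cdot 10^{-5}$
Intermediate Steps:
$P = 1$ ($P = 2 - 1^{2} = 2 - 1 = 1$)
$R{\left(C,H \right)} = 1$ ($R{\left(C,H \right)} = 1 + 0 = 1$)
$a = -24276$ ($a = - 3 \left(-40 - 28\right) \left(-21 - 98\right) = - 3 \left(\left(-68\right) \left(-119\right)\right) = \left(-3\right) 8092 = -24276$)
$\frac{1}{a R{\left(Z{\left(5 \right)},2 \right)} + 74527} = \frac{1}{\left(-24276\right) 1 + 74527} = \frac{1}{-24276 + 74527} = \frac{1}{50251}$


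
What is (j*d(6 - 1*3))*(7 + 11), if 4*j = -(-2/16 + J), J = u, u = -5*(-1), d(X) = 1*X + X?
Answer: -1053/8 ≈ -131.63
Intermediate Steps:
d(X) = 2*X (d(X) = X + X = 2*X)
u = 5
J = 5
j = -39/32 (j = (-(-2/16 + 5))/4 = (-(-2*1/16 + 5))/4 = (-(-⅛ + 5))/4 = (-1*39/8)/4 = (¼)*(-39/8) = -39/32 ≈ -1.2188)
(j*d(6 - 1*3))*(7 + 11) = (-39*(6 - 1*3)/16)*(7 + 11) = -39*(6 - 3)/16*18 = -39*3/16*18 = -39/32*6*18 = -117/16*18 = -1053/8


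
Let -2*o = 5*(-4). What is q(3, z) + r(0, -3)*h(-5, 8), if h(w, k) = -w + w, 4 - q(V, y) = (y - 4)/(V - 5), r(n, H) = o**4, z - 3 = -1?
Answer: 3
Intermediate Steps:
z = 2 (z = 3 - 1 = 2)
o = 10 (o = -5*(-4)/2 = -1/2*(-20) = 10)
r(n, H) = 10000 (r(n, H) = 10**4 = 10000)
q(V, y) = 4 - (-4 + y)/(-5 + V) (q(V, y) = 4 - (y - 4)/(V - 5) = 4 - (-4 + y)/(-5 + V))
h(w, k) = 0
q(3, z) + r(0, -3)*h(-5, 8) = (-16 - 1*2 + 4*3)/(-5 + 3) + 10000*0 = (-16 - 2 + 12)/(-2) + 0 = -1/2*(-6) + 0 = 3 + 0 = 3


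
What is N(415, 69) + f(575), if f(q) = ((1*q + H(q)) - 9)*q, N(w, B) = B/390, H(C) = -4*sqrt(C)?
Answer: 42308523/130 - 11500*sqrt(23) ≈ 2.7030e+5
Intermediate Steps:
N(w, B) = B/390 (N(w, B) = B*(1/390) = B/390)
f(q) = q*(-9 + q - 4*sqrt(q)) (f(q) = ((1*q - 4*sqrt(q)) - 9)*q = ((q - 4*sqrt(q)) - 9)*q = (-9 + q - 4*sqrt(q))*q = q*(-9 + q - 4*sqrt(q)))
N(415, 69) + f(575) = (1/390)*69 - 1*575*(9 - 1*575 + 4*sqrt(575)) = 23/130 - 1*575*(9 - 575 + 4*(5*sqrt(23))) = 23/130 - 1*575*(9 - 575 + 20*sqrt(23)) = 23/130 - 1*575*(-566 + 20*sqrt(23)) = 23/130 + (325450 - 11500*sqrt(23)) = 42308523/130 - 11500*sqrt(23)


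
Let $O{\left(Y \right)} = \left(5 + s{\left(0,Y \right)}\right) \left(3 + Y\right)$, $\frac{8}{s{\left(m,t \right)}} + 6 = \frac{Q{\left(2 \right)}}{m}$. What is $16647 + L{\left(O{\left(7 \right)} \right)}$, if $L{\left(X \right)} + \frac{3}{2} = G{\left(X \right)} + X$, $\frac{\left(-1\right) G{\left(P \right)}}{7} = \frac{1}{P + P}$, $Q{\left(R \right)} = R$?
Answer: $\frac{1669543}{100} \approx 16695.0$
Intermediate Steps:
$s{\left(m,t \right)} = \frac{8}{-6 + \frac{2}{m}}$
$G{\left(P \right)} = - \frac{7}{2 P}$ ($G{\left(P \right)} = - \frac{7}{P + P} = - \frac{7}{2 P}$)
$O{\left(Y \right)} = 15 + 5 Y$ ($O{\left(Y \right)} = \left(5 - \frac{0}{-1 + 3 \cdot 0}\right) \left(3 + Y\right) = \left(5 - \frac{0}{-1 + 0}\right) \left(3 + Y\right) = \left(5 - \frac{0}{-1}\right) \left(3 + Y\right) = \left(5 - 0 \left(-1\right)\right) \left(3 + Y\right) = \left(5 + 0\right) \left(3 + Y\right) = 5 \left(3 + Y\right) = 15 + 5 Y$)
$L{\left(X \right)} = - \frac{3}{2} + X - \frac{7}{2 X}$ ($L{\left(X \right)} = - \frac{3}{2} + \left(- \frac{7}{2 X} + X\right) = - \frac{3}{2} + \left(X - \frac{7}{2 X}\right) = - \frac{3}{2} + X - \frac{7}{2 X}$)
$16647 + L{\left(O{\left(7 \right)} \right)} = 16647 - \left(- \frac{97}{2} + \frac{7}{2 \left(15 + 5 \cdot 7\right)}\right) = 16647 - \left(- \frac{97}{2} + \frac{7}{2 \left(15 + 35\right)}\right) = 16647 - \left(- \frac{97}{2} + \frac{7}{100}\right) = 16647 - - \frac{4843}{100} = 16647 + \frac{4843}{100} = \frac{1669543}{100}$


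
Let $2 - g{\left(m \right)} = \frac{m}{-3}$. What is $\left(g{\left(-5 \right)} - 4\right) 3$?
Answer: $-11$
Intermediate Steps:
$g{\left(m \right)} = 2 + \frac{m}{3}$ ($g{\left(m \right)} = 2 - \frac{m}{-3} = 2 - m \left(- \frac{1}{3}\right) = 2 - - \frac{m}{3} = 2 + \frac{m}{3}$)
$\left(g{\left(-5 \right)} - 4\right) 3 = \left(\left(2 + \frac{1}{3} \left(-5\right)\right) - 4\right) 3 = \left(\left(2 - \frac{5}{3}\right) - 4\right) 3 = \left(\frac{1}{3} - 4\right) 3 = \left(- \frac{11}{3}\right) 3 = -11$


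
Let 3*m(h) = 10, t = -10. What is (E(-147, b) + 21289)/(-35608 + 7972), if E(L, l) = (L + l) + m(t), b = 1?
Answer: -63439/82908 ≈ -0.76517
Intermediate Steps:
m(h) = 10/3 (m(h) = (⅓)*10 = 10/3)
E(L, l) = 10/3 + L + l (E(L, l) = (L + l) + 10/3 = 10/3 + L + l)
(E(-147, b) + 21289)/(-35608 + 7972) = ((10/3 - 147 + 1) + 21289)/(-35608 + 7972) = (-428/3 + 21289)/(-27636) = (63439/3)*(-1/27636) = -63439/82908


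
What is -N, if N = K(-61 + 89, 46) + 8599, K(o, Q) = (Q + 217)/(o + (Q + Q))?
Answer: -1032143/120 ≈ -8601.2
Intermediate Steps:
K(o, Q) = (217 + Q)/(o + 2*Q)
N = 1032143/120 (N = (217 + 46)/((-61 + 89) + 2*46) + 8599 = 263/(28 + 92) + 8599 = 263/120 + 8599 = 1032143/120 ≈ 8601.2)
-N = -1*1032143/120 = -1032143/120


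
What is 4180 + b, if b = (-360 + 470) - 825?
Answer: 3465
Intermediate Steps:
b = -715 (b = 110 - 825 = -715)
4180 + b = 4180 - 715 = 3465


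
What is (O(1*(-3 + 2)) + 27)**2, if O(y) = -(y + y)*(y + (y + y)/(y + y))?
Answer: 729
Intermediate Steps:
O(y) = -2*y*(1 + y) (O(y) = -2*y*(y + (2*y)/((2*y))) = -2*y*(y + (2*y)*(1/(2*y))) = -2*y*(y + 1) = -2*y*(1 + y))
(O(1*(-3 + 2)) + 27)**2 = (-2*1*(-3 + 2)*(1 + 1*(-3 + 2)) + 27)**2 = (-2*1*(-1)*(1 + 1*(-1)) + 27)**2 = (-2*(-1)*(1 - 1) + 27)**2 = (-2*(-1)*0 + 27)**2 = (0 + 27)**2 = 27**2 = 729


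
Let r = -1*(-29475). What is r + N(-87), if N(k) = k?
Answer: 29388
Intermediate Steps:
r = 29475
r + N(-87) = 29475 - 87 = 29388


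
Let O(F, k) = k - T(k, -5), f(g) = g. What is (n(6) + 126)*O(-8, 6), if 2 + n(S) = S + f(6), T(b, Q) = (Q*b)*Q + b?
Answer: -20400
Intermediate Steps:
T(b, Q) = b + b*Q**2 (T(b, Q) = b*Q**2 + b = b + b*Q**2)
O(F, k) = -25*k (O(F, k) = k - k*(1 + (-5)**2) = k - k*(1 + 25) = k - k*26 = k - 26*k = -25*k)
n(S) = 4 + S (n(S) = -2 + (S + 6) = -2 + (6 + S) = 4 + S)
(n(6) + 126)*O(-8, 6) = ((4 + 6) + 126)*(-25*6) = (10 + 126)*(-150) = 136*(-150) = -20400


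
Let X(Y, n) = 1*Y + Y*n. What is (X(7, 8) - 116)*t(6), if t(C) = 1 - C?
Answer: 265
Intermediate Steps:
X(Y, n) = Y + Y*n
(X(7, 8) - 116)*t(6) = (7*(1 + 8) - 116)*(1 - 1*6) = (7*9 - 116)*(1 - 6) = (63 - 116)*(-5) = -53*(-5) = 265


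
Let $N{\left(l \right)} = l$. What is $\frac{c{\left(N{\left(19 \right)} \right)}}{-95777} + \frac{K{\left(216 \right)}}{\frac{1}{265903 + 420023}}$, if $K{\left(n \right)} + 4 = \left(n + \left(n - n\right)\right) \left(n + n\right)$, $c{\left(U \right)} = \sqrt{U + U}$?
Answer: $64002383208 - \frac{\sqrt{38}}{95777} \approx 6.4002 \cdot 10^{10}$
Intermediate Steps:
$c{\left(U \right)} = \sqrt{2} \sqrt{U}$ ($c{\left(U \right)} = \sqrt{2 U} = \sqrt{2} \sqrt{U}$)
$K{\left(n \right)} = -4 + 2 n^{2}$ ($K{\left(n \right)} = -4 + \left(n + \left(n - n\right)\right) \left(n + n\right) = -4 + \left(n + 0\right) 2 n = -4 + n 2 n = -4 + 2 n^{2}$)
$\frac{c{\left(N{\left(19 \right)} \right)}}{-95777} + \frac{K{\left(216 \right)}}{\frac{1}{265903 + 420023}} = \frac{\sqrt{2} \sqrt{19}}{-95777} + \frac{-4 + 2 \cdot 216^{2}}{\frac{1}{265903 + 420023}} = \sqrt{38} \left(- \frac{1}{95777}\right) + \frac{-4 + 2 \cdot 46656}{\frac{1}{685926}} = - \frac{\sqrt{38}}{95777} + \left(-4 + 93312\right) \frac{1}{\frac{1}{685926}} = - \frac{\sqrt{38}}{95777} + 93308 \cdot 685926 = - \frac{\sqrt{38}}{95777} + 64002383208 = 64002383208 - \frac{\sqrt{38}}{95777}$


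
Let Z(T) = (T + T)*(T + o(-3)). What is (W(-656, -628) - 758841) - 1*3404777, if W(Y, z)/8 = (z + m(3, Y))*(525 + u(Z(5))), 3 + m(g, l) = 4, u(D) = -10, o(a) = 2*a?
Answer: -6746858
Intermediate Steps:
Z(T) = 2*T*(-6 + T) (Z(T) = (T + T)*(T + 2*(-3)) = (2*T)*(T - 6) = (2*T)*(-6 + T) = 2*T*(-6 + T))
m(g, l) = 1 (m(g, l) = -3 + 4 = 1)
W(Y, z) = 4120 + 4120*z (W(Y, z) = 8*((z + 1)*(525 - 10)) = 8*((1 + z)*515) = 8*(515 + 515*z) = 4120 + 4120*z)
(W(-656, -628) - 758841) - 1*3404777 = ((4120 + 4120*(-628)) - 758841) - 1*3404777 = ((4120 - 2587360) - 758841) - 3404777 = (-2583240 - 758841) - 3404777 = -3342081 - 3404777 = -6746858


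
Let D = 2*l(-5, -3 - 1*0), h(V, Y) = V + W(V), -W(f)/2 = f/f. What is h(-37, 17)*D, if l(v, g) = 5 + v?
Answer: 0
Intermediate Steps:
W(f) = -2 (W(f) = -2*f/f = -2*1 = -2)
h(V, Y) = -2 + V (h(V, Y) = V - 2 = -2 + V)
D = 0 (D = 2*(5 - 5) = 2*0 = 0)
h(-37, 17)*D = (-2 - 37)*0 = -39*0 = 0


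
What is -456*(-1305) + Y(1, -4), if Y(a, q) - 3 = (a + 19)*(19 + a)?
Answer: 595483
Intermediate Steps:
Y(a, q) = 3 + (19 + a)**2 (Y(a, q) = 3 + (a + 19)*(19 + a) = 3 + (19 + a)*(19 + a) = 3 + (19 + a)**2)
-456*(-1305) + Y(1, -4) = -456*(-1305) + (3 + (19 + 1)**2) = 595080 + (3 + 20**2) = 595080 + (3 + 400) = 595080 + 403 = 595483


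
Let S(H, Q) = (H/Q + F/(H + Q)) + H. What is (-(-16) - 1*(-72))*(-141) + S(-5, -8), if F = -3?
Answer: -1290863/104 ≈ -12412.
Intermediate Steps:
S(H, Q) = H - 3/(H + Q) + H/Q (S(H, Q) = (H/Q - 3/(H + Q)) + H = (-3/(H + Q) + H/Q) + H = H - 3/(H + Q) + H/Q)
(-(-16) - 1*(-72))*(-141) + S(-5, -8) = (-(-16) - 1*(-72))*(-141) + ((-5)**2 - 3*(-8) - 5*(-8) - 5*(-8)**2 - 8*(-5)**2)/((-8)*(-5 - 8)) = (-4*(-4) + 72)*(-141) - 1/8*(25 + 24 + 40 - 5*64 - 8*25)/(-13) = (16 + 72)*(-141) - 1/8*(-1/13)*(25 + 24 + 40 - 320 - 200) = 88*(-141) - 1/8*(-1/13)*(-431) = -12408 - 431/104 = -1290863/104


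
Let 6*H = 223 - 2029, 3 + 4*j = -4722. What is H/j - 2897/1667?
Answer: -1668751/1125225 ≈ -1.4830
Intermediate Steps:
j = -4725/4 (j = -3/4 + (1/4)*(-4722) = -3/4 - 2361/2 = -4725/4 ≈ -1181.3)
H = -301 (H = (223 - 2029)/6 = (1/6)*(-1806) = -301)
H/j - 2897/1667 = -301/(-4725/4) - 2897/1667 = -301*(-4/4725) - 2897*1/1667 = 172/675 - 2897/1667 = -1668751/1125225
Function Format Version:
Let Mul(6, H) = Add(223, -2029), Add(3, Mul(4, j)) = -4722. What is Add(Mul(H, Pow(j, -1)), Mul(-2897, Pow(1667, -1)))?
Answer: Rational(-1668751, 1125225) ≈ -1.4830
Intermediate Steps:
j = Rational(-4725, 4) (j = Add(Rational(-3, 4), Mul(Rational(1, 4), -4722)) = Add(Rational(-3, 4), Rational(-2361, 2)) = Rational(-4725, 4) ≈ -1181.3)
H = -301 (H = Mul(Rational(1, 6), Add(223, -2029)) = Mul(Rational(1, 6), -1806) = -301)
Add(Mul(H, Pow(j, -1)), Mul(-2897, Pow(1667, -1))) = Add(Mul(-301, Pow(Rational(-4725, 4), -1)), Mul(-2897, Pow(1667, -1))) = Add(Mul(-301, Rational(-4, 4725)), Mul(-2897, Rational(1, 1667))) = Add(Rational(172, 675), Rational(-2897, 1667)) = Rational(-1668751, 1125225)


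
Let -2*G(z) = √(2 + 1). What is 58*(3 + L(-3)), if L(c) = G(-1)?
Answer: 174 - 29*√3 ≈ 123.77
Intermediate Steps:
G(z) = -√3/2 (G(z) = -√(2 + 1)/2 = -√3/2)
L(c) = -√3/2
58*(3 + L(-3)) = 58*(3 - √3/2) = 174 - 29*√3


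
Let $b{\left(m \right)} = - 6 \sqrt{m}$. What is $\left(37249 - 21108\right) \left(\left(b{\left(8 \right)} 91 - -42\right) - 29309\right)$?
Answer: $-472398647 - 17625972 \sqrt{2} \approx -4.9733 \cdot 10^{8}$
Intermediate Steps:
$\left(37249 - 21108\right) \left(\left(b{\left(8 \right)} 91 - -42\right) - 29309\right) = \left(37249 - 21108\right) \left(\left(- 6 \sqrt{8} \cdot 91 - -42\right) - 29309\right) = 16141 \left(\left(- 6 \cdot 2 \sqrt{2} \cdot 91 + 42\right) - 29309\right) = 16141 \left(\left(- 12 \sqrt{2} \cdot 91 + 42\right) - 29309\right) = 16141 \left(\left(- 1092 \sqrt{2} + 42\right) - 29309\right) = 16141 \left(\left(42 - 1092 \sqrt{2}\right) - 29309\right) = 16141 \left(-29267 - 1092 \sqrt{2}\right) = -472398647 - 17625972 \sqrt{2}$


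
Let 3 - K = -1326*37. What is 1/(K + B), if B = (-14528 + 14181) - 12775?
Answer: 1/35943 ≈ 2.7822e-5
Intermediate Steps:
B = -13122 (B = -347 - 12775 = -13122)
K = 49065 (K = 3 - (-1326)*37 = 3 - 1*(-49062) = 3 + 49062 = 49065)
1/(K + B) = 1/(49065 - 13122) = 1/35943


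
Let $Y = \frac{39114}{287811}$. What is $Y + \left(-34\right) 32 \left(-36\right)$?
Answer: $\frac{1252557818}{31979} \approx 39168.0$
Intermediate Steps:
$Y = \frac{4346}{31979}$ ($Y = 39114 \cdot \frac{1}{287811} = \frac{4346}{31979} \approx 0.1359$)
$Y + \left(-34\right) 32 \left(-36\right) = \frac{4346}{31979} + \left(-34\right) 32 \left(-36\right) = \frac{4346}{31979} - -39168 = \frac{4346}{31979} + 39168 = \frac{1252557818}{31979}$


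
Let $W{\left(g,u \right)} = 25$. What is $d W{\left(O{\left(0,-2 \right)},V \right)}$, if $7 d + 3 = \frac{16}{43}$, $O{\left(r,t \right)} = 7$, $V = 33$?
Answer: $- \frac{2825}{301} \approx -9.3854$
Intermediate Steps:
$d = - \frac{113}{301}$ ($d = - \frac{3}{7} + \frac{16 \cdot \frac{1}{43}}{7} = - \frac{3}{7} + \frac{1}{7} \cdot \frac{16}{43} = - \frac{3}{7} + \frac{16}{301} = - \frac{113}{301} \approx -0.37542$)
$d W{\left(O{\left(0,-2 \right)},V \right)} = \left(- \frac{113}{301}\right) 25 = - \frac{2825}{301}$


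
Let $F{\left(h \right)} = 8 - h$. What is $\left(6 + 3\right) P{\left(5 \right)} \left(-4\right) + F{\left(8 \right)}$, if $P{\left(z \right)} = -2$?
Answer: $72$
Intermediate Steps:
$\left(6 + 3\right) P{\left(5 \right)} \left(-4\right) + F{\left(8 \right)} = \left(6 + 3\right) \left(-2\right) \left(-4\right) + \left(8 - 8\right) = 9 \left(-2\right) \left(-4\right) + \left(8 - 8\right) = \left(-18\right) \left(-4\right) + 0 = 72 + 0 = 72$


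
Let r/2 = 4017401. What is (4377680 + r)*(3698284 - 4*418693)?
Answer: 25116806276784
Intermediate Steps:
r = 8034802 (r = 2*4017401 = 8034802)
(4377680 + r)*(3698284 - 4*418693) = (4377680 + 8034802)*(3698284 - 4*418693) = 12412482*(3698284 - 1674772) = 12412482*2023512 = 25116806276784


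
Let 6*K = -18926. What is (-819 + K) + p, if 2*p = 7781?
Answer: -497/6 ≈ -82.833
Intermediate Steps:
p = 7781/2 (p = (½)*7781 = 7781/2 ≈ 3890.5)
K = -9463/3 (K = (⅙)*(-18926) = -9463/3 ≈ -3154.3)
(-819 + K) + p = (-819 - 9463/3) + 7781/2 = -11920/3 + 7781/2 = -497/6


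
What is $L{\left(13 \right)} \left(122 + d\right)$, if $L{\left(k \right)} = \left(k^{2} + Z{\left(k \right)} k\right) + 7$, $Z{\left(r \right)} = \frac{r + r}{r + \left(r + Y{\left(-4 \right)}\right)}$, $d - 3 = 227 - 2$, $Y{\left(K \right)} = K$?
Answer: $\frac{736750}{11} \approx 66977.0$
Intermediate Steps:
$d = 228$ ($d = 3 + \left(227 - 2\right) = 3 + 225 = 228$)
$Z{\left(r \right)} = \frac{2 r}{-4 + 2 r}$ ($Z{\left(r \right)} = \frac{r + r}{r + \left(r - 4\right)} = \frac{2 r}{r + \left(-4 + r\right)} = \frac{2 r}{-4 + 2 r}$)
$L{\left(k \right)} = 7 + k^{2} + \frac{k^{2}}{-2 + k}$ ($L{\left(k \right)} = \left(k^{2} + \frac{k}{-2 + k} k\right) + 7 = \left(k^{2} + \frac{k^{2}}{-2 + k}\right) + 7 = 7 + k^{2} + \frac{k^{2}}{-2 + k}$)
$L{\left(13 \right)} \left(122 + d\right) = \frac{13^{2} + \left(-2 + 13\right) \left(7 + 13^{2}\right)}{-2 + 13} \left(122 + 228\right) = \frac{169 + 11 \left(7 + 169\right)}{11} \cdot 350 = \frac{169 + 11 \cdot 176}{11} \cdot 350 = \frac{169 + 1936}{11} \cdot 350 = \frac{1}{11} \cdot 2105 \cdot 350 = \frac{2105}{11} \cdot 350 = \frac{736750}{11}$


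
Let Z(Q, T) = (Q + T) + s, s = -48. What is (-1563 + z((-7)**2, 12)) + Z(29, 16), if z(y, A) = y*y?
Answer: 835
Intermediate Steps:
z(y, A) = y**2
Z(Q, T) = -48 + Q + T (Z(Q, T) = (Q + T) - 48 = -48 + Q + T)
(-1563 + z((-7)**2, 12)) + Z(29, 16) = (-1563 + ((-7)**2)**2) + (-48 + 29 + 16) = (-1563 + 49**2) - 3 = (-1563 + 2401) - 3 = 838 - 3 = 835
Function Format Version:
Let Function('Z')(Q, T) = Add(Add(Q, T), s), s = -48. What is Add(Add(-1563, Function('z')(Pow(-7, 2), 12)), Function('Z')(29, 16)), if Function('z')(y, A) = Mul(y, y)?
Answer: 835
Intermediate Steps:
Function('z')(y, A) = Pow(y, 2)
Function('Z')(Q, T) = Add(-48, Q, T) (Function('Z')(Q, T) = Add(Add(Q, T), -48) = Add(-48, Q, T))
Add(Add(-1563, Function('z')(Pow(-7, 2), 12)), Function('Z')(29, 16)) = Add(Add(-1563, Pow(Pow(-7, 2), 2)), Add(-48, 29, 16)) = Add(Add(-1563, Pow(49, 2)), -3) = Add(Add(-1563, 2401), -3) = Add(838, -3) = 835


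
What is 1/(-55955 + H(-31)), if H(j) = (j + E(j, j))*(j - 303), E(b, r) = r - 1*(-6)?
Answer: -1/37251 ≈ -2.6845e-5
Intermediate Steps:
E(b, r) = 6 + r (E(b, r) = r + 6 = 6 + r)
H(j) = (-303 + j)*(6 + 2*j) (H(j) = (j + (6 + j))*(j - 303) = (6 + 2*j)*(-303 + j) = (-303 + j)*(6 + 2*j))
1/(-55955 + H(-31)) = 1/(-55955 + (-1818 - 600*(-31) + 2*(-31)**2)) = 1/(-55955 + (-1818 + 18600 + 2*961)) = 1/(-55955 + (-1818 + 18600 + 1922)) = 1/(-55955 + 18704) = 1/(-37251) = -1/37251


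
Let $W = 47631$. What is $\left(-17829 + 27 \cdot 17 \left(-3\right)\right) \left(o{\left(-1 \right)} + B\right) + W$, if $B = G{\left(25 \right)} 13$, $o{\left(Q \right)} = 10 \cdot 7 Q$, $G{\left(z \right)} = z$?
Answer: $-4849899$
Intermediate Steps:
$o{\left(Q \right)} = 70 Q$
$B = 325$ ($B = 25 \cdot 13 = 325$)
$\left(-17829 + 27 \cdot 17 \left(-3\right)\right) \left(o{\left(-1 \right)} + B\right) + W = \left(-17829 + 27 \cdot 17 \left(-3\right)\right) \left(70 \left(-1\right) + 325\right) + 47631 = \left(-17829 + 459 \left(-3\right)\right) \left(-70 + 325\right) + 47631 = \left(-17829 - 1377\right) 255 + 47631 = \left(-19206\right) 255 + 47631 = -4897530 + 47631 = -4849899$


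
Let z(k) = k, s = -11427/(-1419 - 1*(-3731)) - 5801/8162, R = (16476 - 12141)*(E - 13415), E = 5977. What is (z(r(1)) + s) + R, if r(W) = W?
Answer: -304228406748831/9435272 ≈ -3.2244e+7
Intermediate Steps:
R = -32243730 (R = (16476 - 12141)*(5977 - 13415) = 4335*(-7438) = -32243730)
s = -53339543/9435272 (s = -11427/(-1419 + 3731) - 5801*1/8162 = -11427/2312 - 5801/8162 = -53339543/9435272 ≈ -5.6532)
(z(r(1)) + s) + R = (1 - 53339543/9435272) - 32243730 = -43904271/9435272 - 32243730 = -304228406748831/9435272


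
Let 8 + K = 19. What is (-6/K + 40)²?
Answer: 188356/121 ≈ 1556.7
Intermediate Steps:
K = 11 (K = -8 + 19 = 11)
(-6/K + 40)² = (-6/11 + 40)² = (434/11)² = 188356/121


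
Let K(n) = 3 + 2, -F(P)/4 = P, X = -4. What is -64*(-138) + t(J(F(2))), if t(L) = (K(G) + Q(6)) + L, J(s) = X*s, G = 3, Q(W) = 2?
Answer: 8871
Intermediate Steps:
F(P) = -4*P
J(s) = -4*s
K(n) = 5
t(L) = 7 + L (t(L) = (5 + 2) + L = 7 + L)
-64*(-138) + t(J(F(2))) = -64*(-138) + (7 - (-16)*2) = 8832 + (7 - 4*(-8)) = 8832 + (7 + 32) = 8832 + 39 = 8871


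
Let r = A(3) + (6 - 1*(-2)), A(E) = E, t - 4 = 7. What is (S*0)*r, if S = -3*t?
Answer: 0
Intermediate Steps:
t = 11 (t = 4 + 7 = 11)
S = -33 (S = -3*11 = -33)
r = 11 (r = 3 + (6 - 1*(-2)) = 3 + (6 + 2) = 3 + 8 = 11)
(S*0)*r = -33*0*11 = 0*11 = 0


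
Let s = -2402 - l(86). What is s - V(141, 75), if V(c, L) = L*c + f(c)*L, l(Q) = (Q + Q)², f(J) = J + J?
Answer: -63711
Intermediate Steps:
f(J) = 2*J
l(Q) = 4*Q² (l(Q) = (2*Q)² = 4*Q²)
V(c, L) = 3*L*c (V(c, L) = L*c + (2*c)*L = L*c + 2*L*c = 3*L*c)
s = -31986 (s = -2402 - 4*86² = -2402 - 4*7396 = -2402 - 1*29584 = -2402 - 29584 = -31986)
s - V(141, 75) = -31986 - 3*75*141 = -31986 - 1*31725 = -31986 - 31725 = -63711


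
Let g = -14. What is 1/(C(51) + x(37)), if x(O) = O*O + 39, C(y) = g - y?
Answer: 1/1343 ≈ 0.00074460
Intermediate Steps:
C(y) = -14 - y
x(O) = 39 + O² (x(O) = O² + 39 = 39 + O²)
1/(C(51) + x(37)) = 1/((-14 - 1*51) + (39 + 37²)) = 1/((-14 - 51) + (39 + 1369)) = 1/(-65 + 1408) = 1/1343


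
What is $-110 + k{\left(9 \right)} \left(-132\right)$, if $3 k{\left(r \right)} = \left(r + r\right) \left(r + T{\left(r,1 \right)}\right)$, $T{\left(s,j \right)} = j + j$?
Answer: $-8822$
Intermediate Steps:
$T{\left(s,j \right)} = 2 j$
$k{\left(r \right)} = \frac{2 r \left(2 + r\right)}{3}$ ($k{\left(r \right)} = \frac{\left(r + r\right) \left(r + 2 \cdot 1\right)}{3} = \frac{2 r \left(r + 2\right)}{3} = \frac{2 r \left(2 + r\right)}{3}$)
$-110 + k{\left(9 \right)} \left(-132\right) = -110 + \frac{2}{3} \cdot 9 \left(2 + 9\right) \left(-132\right) = -110 + \frac{2}{3} \cdot 9 \cdot 11 \left(-132\right) = -110 + 66 \left(-132\right) = -110 - 8712 = -8822$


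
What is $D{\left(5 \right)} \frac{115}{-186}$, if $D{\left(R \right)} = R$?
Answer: $- \frac{575}{186} \approx -3.0914$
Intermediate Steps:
$D{\left(5 \right)} \frac{115}{-186} = 5 \frac{115}{-186} = 5 \cdot 115 \left(- \frac{1}{186}\right) = 5 \left(- \frac{115}{186}\right) = - \frac{575}{186}$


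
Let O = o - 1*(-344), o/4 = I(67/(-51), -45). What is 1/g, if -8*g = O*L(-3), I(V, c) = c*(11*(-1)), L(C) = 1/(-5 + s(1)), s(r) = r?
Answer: 8/581 ≈ 0.013769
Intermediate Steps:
L(C) = -¼ (L(C) = 1/(-5 + 1) = 1/(-4) = -¼)
I(V, c) = -11*c (I(V, c) = c*(-11) = -11*c)
o = 1980 (o = 4*(-11*(-45)) = 4*495 = 1980)
O = 2324 (O = 1980 - 1*(-344) = 1980 + 344 = 2324)
g = 581/8 (g = -581*(-1)/(2*4) = -⅛*(-581) = 581/8 ≈ 72.625)
1/g = 1/(581/8) = 8/581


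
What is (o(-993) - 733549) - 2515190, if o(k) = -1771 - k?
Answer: -3249517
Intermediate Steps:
(o(-993) - 733549) - 2515190 = ((-1771 - 1*(-993)) - 733549) - 2515190 = ((-1771 + 993) - 733549) - 2515190 = (-778 - 733549) - 2515190 = -734327 - 2515190 = -3249517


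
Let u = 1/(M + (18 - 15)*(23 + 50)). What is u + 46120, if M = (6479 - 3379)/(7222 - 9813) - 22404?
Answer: 2651182139609/57484435 ≈ 46120.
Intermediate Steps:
M = -58051864/2591 (M = 3100/(-2591) - 22404 = 3100*(-1/2591) - 22404 = -3100/2591 - 22404 = -58051864/2591 ≈ -22405.)
u = -2591/57484435 (u = 1/(-58051864/2591 + (18 - 15)*(23 + 50)) = 1/(-58051864/2591 + 3*73) = 1/(-58051864/2591 + 219) = 1/(-57484435/2591) = -2591/57484435 ≈ -4.5073e-5)
u + 46120 = -2591/57484435 + 46120 = 2651182139609/57484435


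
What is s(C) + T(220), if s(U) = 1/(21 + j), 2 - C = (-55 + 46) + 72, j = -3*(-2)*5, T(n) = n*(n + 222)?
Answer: 4959241/51 ≈ 97240.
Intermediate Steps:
T(n) = n*(222 + n)
j = 30 (j = 6*5 = 30)
C = -61 (C = 2 - ((-55 + 46) + 72) = 2 - (-9 + 72) = 2 - 1*63 = 2 - 63 = -61)
s(U) = 1/51 (s(U) = 1/(21 + 30) = 1/51)
s(C) + T(220) = 1/51 + 220*(222 + 220) = 1/51 + 220*442 = 1/51 + 97240 = 4959241/51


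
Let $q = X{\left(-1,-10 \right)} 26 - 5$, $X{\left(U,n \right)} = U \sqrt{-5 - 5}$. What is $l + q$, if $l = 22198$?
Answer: $22193 - 26 i \sqrt{10} \approx 22193.0 - 82.219 i$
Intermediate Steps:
$X{\left(U,n \right)} = i U \sqrt{10}$ ($X{\left(U,n \right)} = U \sqrt{-10} = U i \sqrt{10} = i U \sqrt{10}$)
$q = -5 - 26 i \sqrt{10}$ ($q = i \left(-1\right) \sqrt{10} \cdot 26 - 5 = - i \sqrt{10} \cdot 26 - 5 = - 26 i \sqrt{10} - 5 = -5 - 26 i \sqrt{10} \approx -5.0 - 82.219 i$)
$l + q = 22198 - \left(5 + 26 i \sqrt{10}\right) = 22193 - 26 i \sqrt{10}$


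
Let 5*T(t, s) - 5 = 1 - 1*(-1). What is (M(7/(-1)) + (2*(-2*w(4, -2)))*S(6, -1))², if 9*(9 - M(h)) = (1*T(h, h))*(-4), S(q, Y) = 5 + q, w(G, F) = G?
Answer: 56055169/2025 ≈ 27682.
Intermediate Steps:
T(t, s) = 7/5 (T(t, s) = 1 + (1 - 1*(-1))/5 = 1 + (1 + 1)/5 = 1 + (⅕)*2 = 1 + ⅖ = 7/5)
M(h) = 433/45 (M(h) = 9 - 1*(7/5)*(-4)/9 = 9 - 7*(-4)/45 = 9 - ⅑*(-28/5) = 9 + 28/45 = 433/45)
(M(7/(-1)) + (2*(-2*w(4, -2)))*S(6, -1))² = (433/45 + (2*(-2*4))*(5 + 6))² = (433/45 + (2*(-8))*11)² = (433/45 - 16*11)² = (433/45 - 176)² = (-7487/45)² = 56055169/2025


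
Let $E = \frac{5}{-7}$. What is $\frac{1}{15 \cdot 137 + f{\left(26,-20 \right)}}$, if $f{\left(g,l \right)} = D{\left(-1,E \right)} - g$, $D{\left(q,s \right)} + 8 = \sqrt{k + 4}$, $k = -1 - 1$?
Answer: $\frac{2021}{4084439} - \frac{\sqrt{2}}{4084439} \approx 0.00049446$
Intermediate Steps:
$k = -2$
$E = - \frac{5}{7}$ ($E = 5 \left(- \frac{1}{7}\right) = - \frac{5}{7} \approx -0.71429$)
$D{\left(q,s \right)} = -8 + \sqrt{2}$ ($D{\left(q,s \right)} = -8 + \sqrt{-2 + 4} = -8 + \sqrt{2}$)
$f{\left(g,l \right)} = -8 + \sqrt{2} - g$ ($f{\left(g,l \right)} = \left(-8 + \sqrt{2}\right) - g = -8 + \sqrt{2} - g$)
$\frac{1}{15 \cdot 137 + f{\left(26,-20 \right)}} = \frac{1}{15 \cdot 137 - \left(34 - \sqrt{2}\right)} = \frac{1}{2055 - \left(34 - \sqrt{2}\right)} = \frac{1}{2021 + \sqrt{2}}$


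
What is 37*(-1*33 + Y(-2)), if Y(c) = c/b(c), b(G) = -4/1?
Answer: -2405/2 ≈ -1202.5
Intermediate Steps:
b(G) = -4 (b(G) = -4*1 = -4)
Y(c) = -c/4 (Y(c) = c/(-4) = c*(-¼) = -c/4)
37*(-1*33 + Y(-2)) = 37*(-1*33 - ¼*(-2)) = 37*(-33 + ½) = 37*(-65/2) = -2405/2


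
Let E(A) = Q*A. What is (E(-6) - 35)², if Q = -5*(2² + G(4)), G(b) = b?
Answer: 42025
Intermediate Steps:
Q = -40 (Q = -5*(2² + 4) = -5*(4 + 4) = -5*8 = -40)
E(A) = -40*A
(E(-6) - 35)² = (-40*(-6) - 35)² = (240 - 35)² = 205² = 42025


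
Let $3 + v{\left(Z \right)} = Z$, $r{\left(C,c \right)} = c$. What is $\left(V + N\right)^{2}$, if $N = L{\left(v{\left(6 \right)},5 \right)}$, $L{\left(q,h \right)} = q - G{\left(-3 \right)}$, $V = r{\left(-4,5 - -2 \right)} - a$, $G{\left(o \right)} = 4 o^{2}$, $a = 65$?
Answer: $8281$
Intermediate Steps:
$v{\left(Z \right)} = -3 + Z$
$V = -58$ ($V = \left(5 - -2\right) - 65 = \left(5 + 2\right) - 65 = 7 - 65 = -58$)
$L{\left(q,h \right)} = -36 + q$ ($L{\left(q,h \right)} = q - 4 \left(-3\right)^{2} = q - 4 \cdot 9 = q - 36 = -36 + q$)
$N = -33$ ($N = -36 + \left(-3 + 6\right) = -36 + 3 = -33$)
$\left(V + N\right)^{2} = \left(-58 - 33\right)^{2} = \left(-91\right)^{2} = 8281$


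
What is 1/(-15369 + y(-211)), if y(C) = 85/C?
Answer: -211/3242944 ≈ -6.5064e-5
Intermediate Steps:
1/(-15369 + y(-211)) = 1/(-15369 + 85/(-211)) = 1/(-15369 + 85*(-1/211)) = 1/(-15369 - 85/211) = 1/(-3242944/211) = -211/3242944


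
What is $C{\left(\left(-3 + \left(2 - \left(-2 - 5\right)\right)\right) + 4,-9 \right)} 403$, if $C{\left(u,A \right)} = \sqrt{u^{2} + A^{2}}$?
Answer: $403 \sqrt{181} \approx 5421.8$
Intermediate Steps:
$C{\left(u,A \right)} = \sqrt{A^{2} + u^{2}}$
$C{\left(\left(-3 + \left(2 - \left(-2 - 5\right)\right)\right) + 4,-9 \right)} 403 = \sqrt{\left(-9\right)^{2} + \left(\left(-3 + \left(2 - \left(-2 - 5\right)\right)\right) + 4\right)^{2}} \cdot 403 = \sqrt{81 + \left(\left(-3 + \left(2 - \left(-2 - 5\right)\right)\right) + 4\right)^{2}} \cdot 403 = \sqrt{81 + \left(\left(-3 + \left(2 - -7\right)\right) + 4\right)^{2}} \cdot 403 = \sqrt{81 + \left(\left(-3 + \left(2 + 7\right)\right) + 4\right)^{2}} \cdot 403 = \sqrt{81 + \left(\left(-3 + 9\right) + 4\right)^{2}} \cdot 403 = \sqrt{81 + \left(6 + 4\right)^{2}} \cdot 403 = \sqrt{81 + 10^{2}} \cdot 403 = \sqrt{81 + 100} \cdot 403 = \sqrt{181} \cdot 403 = 403 \sqrt{181}$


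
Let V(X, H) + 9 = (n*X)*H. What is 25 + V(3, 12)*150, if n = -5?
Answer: -28325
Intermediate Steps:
V(X, H) = -9 - 5*H*X (V(X, H) = -9 + (-5*X)*H = -9 - 5*H*X)
25 + V(3, 12)*150 = 25 + (-9 - 5*12*3)*150 = 25 + (-9 - 180)*150 = 25 - 189*150 = 25 - 28350 = -28325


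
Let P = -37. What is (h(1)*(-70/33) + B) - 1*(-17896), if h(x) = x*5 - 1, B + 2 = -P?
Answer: 591443/33 ≈ 17923.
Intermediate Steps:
B = 35 (B = -2 - 1*(-37) = -2 + 37 = 35)
h(x) = -1 + 5*x (h(x) = 5*x - 1 = -1 + 5*x)
(h(1)*(-70/33) + B) - 1*(-17896) = ((-1 + 5*1)*(-70/33) + 35) - 1*(-17896) = ((-1 + 5)*(-70*1/33) + 35) + 17896 = (4*(-70/33) + 35) + 17896 = (-280/33 + 35) + 17896 = 875/33 + 17896 = 591443/33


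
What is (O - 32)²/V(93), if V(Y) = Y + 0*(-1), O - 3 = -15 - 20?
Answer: 4096/93 ≈ 44.043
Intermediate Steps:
O = -32 (O = 3 + (-15 - 20) = 3 - 35 = -32)
V(Y) = Y (V(Y) = Y + 0 = Y)
(O - 32)²/V(93) = (-32 - 32)²/93 = (-64)²*(1/93) = 4096*(1/93) = 4096/93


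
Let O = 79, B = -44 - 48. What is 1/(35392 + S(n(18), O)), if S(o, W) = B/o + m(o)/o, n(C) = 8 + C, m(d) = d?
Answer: 13/460063 ≈ 2.8257e-5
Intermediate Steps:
B = -92
S(o, W) = 1 - 92/o (S(o, W) = -92/o + o/o = -92/o + 1 = 1 - 92/o)
1/(35392 + S(n(18), O)) = 1/(35392 + (-92 + (8 + 18))/(8 + 18)) = 1/(35392 + (-92 + 26)/26) = 1/(35392 + (1/26)*(-66)) = 1/(35392 - 33/13) = 1/(460063/13) = 13/460063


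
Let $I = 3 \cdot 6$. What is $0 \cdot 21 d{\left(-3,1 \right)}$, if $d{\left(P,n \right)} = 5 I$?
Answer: $0$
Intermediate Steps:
$I = 18$
$d{\left(P,n \right)} = 90$ ($d{\left(P,n \right)} = 5 \cdot 18 = 90$)
$0 \cdot 21 d{\left(-3,1 \right)} = 0 \cdot 21 \cdot 90 = 0 \cdot 90 = 0$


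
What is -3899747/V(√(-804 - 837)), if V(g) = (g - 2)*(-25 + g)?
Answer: 6204497477/3727570 - 105293169*I*√1641/3727570 ≈ 1664.5 - 1144.3*I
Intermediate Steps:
V(g) = (-25 + g)*(-2 + g) (V(g) = (-2 + g)*(-25 + g) = (-25 + g)*(-2 + g))
-3899747/V(√(-804 - 837)) = -3899747/(50 + (√(-804 - 837))² - 27*√(-804 - 837)) = -3899747/(50 + (√(-1641))² - 27*I*√1641) = -3899747/(50 + (I*√1641)² - 27*I*√1641) = -3899747/(50 - 1641 - 27*I*√1641) = -3899747/(-1591 - 27*I*√1641)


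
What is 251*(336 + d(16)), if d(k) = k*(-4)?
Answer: 68272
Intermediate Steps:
d(k) = -4*k
251*(336 + d(16)) = 251*(336 - 4*16) = 251*(336 - 64) = 251*272 = 68272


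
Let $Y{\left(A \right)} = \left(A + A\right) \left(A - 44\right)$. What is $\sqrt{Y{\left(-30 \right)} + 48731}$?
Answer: $\sqrt{53171} \approx 230.59$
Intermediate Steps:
$Y{\left(A \right)} = 2 A \left(-44 + A\right)$
$\sqrt{Y{\left(-30 \right)} + 48731} = \sqrt{2 \left(-30\right) \left(-44 - 30\right) + 48731} = \sqrt{2 \left(-30\right) \left(-74\right) + 48731} = \sqrt{4440 + 48731} = \sqrt{53171}$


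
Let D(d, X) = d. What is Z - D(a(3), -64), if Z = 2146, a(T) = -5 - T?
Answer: 2154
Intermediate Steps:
Z - D(a(3), -64) = 2146 - (-5 - 1*3) = 2146 - (-5 - 3) = 2146 - 1*(-8) = 2146 + 8 = 2154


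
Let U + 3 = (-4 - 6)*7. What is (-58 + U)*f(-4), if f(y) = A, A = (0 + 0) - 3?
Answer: 393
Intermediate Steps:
A = -3 (A = 0 - 3 = -3)
f(y) = -3
U = -73 (U = -3 + (-4 - 6)*7 = -3 - 10*7 = -3 - 70 = -73)
(-58 + U)*f(-4) = (-58 - 73)*(-3) = -131*(-3) = 393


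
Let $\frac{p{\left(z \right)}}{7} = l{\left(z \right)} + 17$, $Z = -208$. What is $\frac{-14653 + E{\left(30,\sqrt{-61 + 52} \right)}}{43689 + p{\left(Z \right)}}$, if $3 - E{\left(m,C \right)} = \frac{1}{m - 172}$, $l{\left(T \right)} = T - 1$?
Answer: $- \frac{693433}{2004330} \approx -0.34597$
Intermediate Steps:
$l{\left(T \right)} = -1 + T$ ($l{\left(T \right)} = T - 1 = -1 + T$)
$p{\left(z \right)} = 112 + 7 z$ ($p{\left(z \right)} = 7 \left(\left(-1 + z\right) + 17\right) = 7 \left(16 + z\right) = 112 + 7 z$)
$E{\left(m,C \right)} = 3 - \frac{1}{-172 + m}$ ($E{\left(m,C \right)} = 3 - \frac{1}{m - 172} = 3 - \frac{1}{-172 + m}$)
$\frac{-14653 + E{\left(30,\sqrt{-61 + 52} \right)}}{43689 + p{\left(Z \right)}} = \frac{-14653 + \frac{-517 + 3 \cdot 30}{-172 + 30}}{43689 + \left(112 + 7 \left(-208\right)\right)} = \frac{-14653 + \frac{-517 + 90}{-142}}{43689 + \left(112 - 1456\right)} = \frac{-14653 - - \frac{427}{142}}{43689 - 1344} = \frac{-14653 + \frac{427}{142}}{42345} = \left(- \frac{2080299}{142}\right) \frac{1}{42345} = - \frac{693433}{2004330}$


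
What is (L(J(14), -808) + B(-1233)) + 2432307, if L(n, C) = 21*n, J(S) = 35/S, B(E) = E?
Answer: 4862253/2 ≈ 2.4311e+6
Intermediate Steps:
(L(J(14), -808) + B(-1233)) + 2432307 = (21*(35/14) - 1233) + 2432307 = (21*(35*(1/14)) - 1233) + 2432307 = (21*(5/2) - 1233) + 2432307 = (105/2 - 1233) + 2432307 = -2361/2 + 2432307 = 4862253/2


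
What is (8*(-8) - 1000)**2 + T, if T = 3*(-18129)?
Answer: 1077709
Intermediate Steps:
T = -54387
(8*(-8) - 1000)**2 + T = (8*(-8) - 1000)**2 - 54387 = (-64 - 1000)**2 - 54387 = (-1064)**2 - 54387 = 1132096 - 54387 = 1077709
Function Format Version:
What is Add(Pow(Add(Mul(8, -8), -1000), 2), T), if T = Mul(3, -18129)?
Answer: 1077709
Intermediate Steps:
T = -54387
Add(Pow(Add(Mul(8, -8), -1000), 2), T) = Add(Pow(Add(Mul(8, -8), -1000), 2), -54387) = Add(Pow(Add(-64, -1000), 2), -54387) = Add(Pow(-1064, 2), -54387) = Add(1132096, -54387) = 1077709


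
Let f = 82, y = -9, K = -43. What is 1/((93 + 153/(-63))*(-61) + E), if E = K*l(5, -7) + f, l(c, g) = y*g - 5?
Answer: -7/55558 ≈ -0.00012599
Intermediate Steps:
l(c, g) = -5 - 9*g (l(c, g) = -9*g - 5 = -5 - 9*g)
E = -2412 (E = -43*(-5 - 9*(-7)) + 82 = -43*(-5 + 63) + 82 = -43*58 + 82 = -2494 + 82 = -2412)
1/((93 + 153/(-63))*(-61) + E) = 1/((93 + 153/(-63))*(-61) - 2412) = 1/((93 + 153*(-1/63))*(-61) - 2412) = 1/((93 - 17/7)*(-61) - 2412) = 1/((634/7)*(-61) - 2412) = 1/(-38674/7 - 2412) = 1/(-55558/7) = -7/55558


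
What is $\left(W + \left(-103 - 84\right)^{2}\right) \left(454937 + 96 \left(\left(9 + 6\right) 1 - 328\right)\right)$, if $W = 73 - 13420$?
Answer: $9186949958$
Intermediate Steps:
$W = -13347$ ($W = 73 - 13420 = -13347$)
$\left(W + \left(-103 - 84\right)^{2}\right) \left(454937 + 96 \left(\left(9 + 6\right) 1 - 328\right)\right) = \left(-13347 + \left(-103 - 84\right)^{2}\right) \left(454937 + 96 \left(\left(9 + 6\right) 1 - 328\right)\right) = \left(-13347 + \left(-187\right)^{2}\right) \left(454937 + 96 \left(15 \cdot 1 - 328\right)\right) = \left(-13347 + 34969\right) \left(454937 + 96 \left(15 - 328\right)\right) = 21622 \left(454937 + 96 \left(-313\right)\right) = 21622 \left(454937 - 30048\right) = 21622 \cdot 424889 = 9186949958$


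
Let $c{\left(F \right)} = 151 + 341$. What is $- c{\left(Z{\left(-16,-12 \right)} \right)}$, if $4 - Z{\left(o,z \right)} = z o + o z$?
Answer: $-492$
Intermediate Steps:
$Z{\left(o,z \right)} = 4 - 2 o z$ ($Z{\left(o,z \right)} = 4 - \left(z o + o z\right) = 4 - \left(o z + o z\right) = 4 - 2 o z$)
$c{\left(F \right)} = 492$
$- c{\left(Z{\left(-16,-12 \right)} \right)} = \left(-1\right) 492 = -492$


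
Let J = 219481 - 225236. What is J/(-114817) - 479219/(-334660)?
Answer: 56948456223/38424657220 ≈ 1.4821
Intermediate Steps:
J = -5755
J/(-114817) - 479219/(-334660) = -5755/(-114817) - 479219/(-334660) = -5755*(-1/114817) - 479219*(-1/334660) = 5755/114817 + 479219/334660 = 56948456223/38424657220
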